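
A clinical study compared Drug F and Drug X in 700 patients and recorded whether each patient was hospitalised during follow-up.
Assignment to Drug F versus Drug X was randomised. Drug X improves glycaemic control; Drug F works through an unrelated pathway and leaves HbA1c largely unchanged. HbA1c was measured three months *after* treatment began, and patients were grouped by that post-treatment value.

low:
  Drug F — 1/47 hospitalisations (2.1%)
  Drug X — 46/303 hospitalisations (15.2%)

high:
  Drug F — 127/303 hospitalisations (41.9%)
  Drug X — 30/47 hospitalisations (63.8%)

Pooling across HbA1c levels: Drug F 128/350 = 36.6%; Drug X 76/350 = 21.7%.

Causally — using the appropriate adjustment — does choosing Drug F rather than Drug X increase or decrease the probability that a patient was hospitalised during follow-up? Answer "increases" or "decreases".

increases

Because the drug influences HbA1c, HbA1c is a post-treatment mediator, not a confounder. Stratifying on it would bias the estimate; the causal effect is the crude pooled difference.
Pooled: Drug F 36.6% vs Drug X 21.7%; Drug X is lower overall.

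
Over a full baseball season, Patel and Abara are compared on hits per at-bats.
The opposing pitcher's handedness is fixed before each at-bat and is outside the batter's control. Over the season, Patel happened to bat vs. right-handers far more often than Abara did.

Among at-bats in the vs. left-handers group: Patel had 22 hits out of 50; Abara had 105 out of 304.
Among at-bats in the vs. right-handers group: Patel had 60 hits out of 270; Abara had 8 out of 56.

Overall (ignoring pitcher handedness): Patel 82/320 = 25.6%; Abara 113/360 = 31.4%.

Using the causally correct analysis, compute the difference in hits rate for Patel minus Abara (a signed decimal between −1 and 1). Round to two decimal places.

The pitcher handedness-specific comparison favours Patel throughout, but the pooled figures favour Abara. The question is whether to condition on pitcher handedness.
Here pitcher handedness is a common cause — it drives both which player a case falls under and the outcome. The crude comparison mixes populations; the stratum-specific rates are the causally relevant ones.
Adjusting over the population distribution of pitcher handedness: 0.521·(0.440−0.345) + 0.479·(0.222−0.143) = +0.087.

+0.09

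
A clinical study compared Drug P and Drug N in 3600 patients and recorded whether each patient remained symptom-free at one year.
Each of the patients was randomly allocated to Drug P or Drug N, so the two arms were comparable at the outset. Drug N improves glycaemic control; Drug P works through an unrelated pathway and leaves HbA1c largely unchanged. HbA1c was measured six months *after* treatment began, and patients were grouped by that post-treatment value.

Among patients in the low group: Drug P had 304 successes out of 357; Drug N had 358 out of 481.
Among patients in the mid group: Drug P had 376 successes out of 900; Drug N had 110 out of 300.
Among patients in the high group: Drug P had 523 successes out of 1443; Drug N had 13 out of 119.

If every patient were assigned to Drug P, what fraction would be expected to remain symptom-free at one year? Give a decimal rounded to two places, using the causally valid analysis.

0.45

HbA1c lies on the pathway drug → HbA1c → outcome, so adjusting for it blocks the indirect effect. For the total causal effect of drug, use the unadjusted pooled rates.
So P(outcome | do(Drug P)) is just the pooled rate for Drug P: 1203/2700 = 0.446.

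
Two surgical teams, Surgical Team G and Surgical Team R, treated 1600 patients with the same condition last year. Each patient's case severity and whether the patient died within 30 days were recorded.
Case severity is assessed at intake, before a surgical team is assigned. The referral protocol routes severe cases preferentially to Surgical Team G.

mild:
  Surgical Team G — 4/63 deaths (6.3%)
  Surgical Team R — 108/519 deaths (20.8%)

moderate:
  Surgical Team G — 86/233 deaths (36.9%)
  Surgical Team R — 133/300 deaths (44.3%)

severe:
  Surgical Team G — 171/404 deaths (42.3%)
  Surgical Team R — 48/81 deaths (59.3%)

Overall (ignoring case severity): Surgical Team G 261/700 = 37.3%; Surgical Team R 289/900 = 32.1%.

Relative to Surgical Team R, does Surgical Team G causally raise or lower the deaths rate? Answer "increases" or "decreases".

The case severity-specific comparison favours Surgical Team G throughout, but the pooled figures favour Surgical Team R. The question is whether to condition on case severity.
The imbalance in case severity arose from how patients were allocated, not from anything the surgical team did; and case severity independently affects the outcome. The pooled gap is confounded — condition on case severity.
Within each level — mild: 6.3% vs 20.8%; moderate: 36.9% vs 44.3%; severe: 42.3% vs 59.3% — Surgical Team G is lower every time.

decreases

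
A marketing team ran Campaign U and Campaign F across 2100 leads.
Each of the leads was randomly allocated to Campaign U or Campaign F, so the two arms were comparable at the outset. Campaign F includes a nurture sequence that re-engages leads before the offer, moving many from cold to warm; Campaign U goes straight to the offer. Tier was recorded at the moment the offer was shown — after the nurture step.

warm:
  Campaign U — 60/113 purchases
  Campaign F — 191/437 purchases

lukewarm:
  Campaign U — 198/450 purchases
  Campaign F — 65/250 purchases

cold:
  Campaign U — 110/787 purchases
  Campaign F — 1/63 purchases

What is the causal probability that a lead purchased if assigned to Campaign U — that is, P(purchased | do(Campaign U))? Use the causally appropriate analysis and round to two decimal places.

0.27

Stratifying would compare campaigns among leads the campaigns themselves sorted into engagement tier groups — a form of selection on an intermediate. The unconditioned pooled rates give the total causal effect.
So P(outcome | do(Campaign U)) is just the pooled rate for Campaign U: 368/1350 = 0.273.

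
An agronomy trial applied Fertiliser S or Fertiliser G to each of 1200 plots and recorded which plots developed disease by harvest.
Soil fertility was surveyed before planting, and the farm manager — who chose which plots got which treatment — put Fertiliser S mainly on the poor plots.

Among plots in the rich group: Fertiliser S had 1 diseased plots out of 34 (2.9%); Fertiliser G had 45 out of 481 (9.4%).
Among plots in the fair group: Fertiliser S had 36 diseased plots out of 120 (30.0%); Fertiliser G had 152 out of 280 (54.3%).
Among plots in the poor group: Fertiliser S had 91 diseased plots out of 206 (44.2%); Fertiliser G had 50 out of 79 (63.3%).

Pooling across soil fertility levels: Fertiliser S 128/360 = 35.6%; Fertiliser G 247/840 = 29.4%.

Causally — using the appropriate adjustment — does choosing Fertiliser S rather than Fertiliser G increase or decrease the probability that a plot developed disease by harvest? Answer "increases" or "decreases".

The imbalance in soil fertility arose from how plots were allocated, not from anything the fertiliser did; and soil fertility independently affects the outcome. The pooled gap is confounded — condition on soil fertility.
Within each level — rich: 2.9% vs 9.4%; fair: 30.0% vs 54.3%; poor: 44.2% vs 63.3% — Fertiliser S is lower every time.

decreases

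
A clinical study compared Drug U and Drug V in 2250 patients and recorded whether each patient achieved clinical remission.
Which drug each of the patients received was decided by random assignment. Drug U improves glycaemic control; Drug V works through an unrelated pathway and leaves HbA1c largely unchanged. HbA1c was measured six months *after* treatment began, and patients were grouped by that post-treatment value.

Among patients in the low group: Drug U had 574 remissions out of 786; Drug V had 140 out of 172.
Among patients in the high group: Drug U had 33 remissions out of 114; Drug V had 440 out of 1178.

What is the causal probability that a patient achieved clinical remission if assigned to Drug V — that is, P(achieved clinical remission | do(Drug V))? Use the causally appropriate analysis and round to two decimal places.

0.43

Within every HbA1c level Drug V has the higher rate, yet pooled Drug U does — Simpson's reversal.
HbA1c is downstream of the drug. One should not condition on a consequence of treatment, so the overall rates are the right comparison.
So P(outcome | do(Drug V)) is just the pooled rate for Drug V: 580/1350 = 0.430.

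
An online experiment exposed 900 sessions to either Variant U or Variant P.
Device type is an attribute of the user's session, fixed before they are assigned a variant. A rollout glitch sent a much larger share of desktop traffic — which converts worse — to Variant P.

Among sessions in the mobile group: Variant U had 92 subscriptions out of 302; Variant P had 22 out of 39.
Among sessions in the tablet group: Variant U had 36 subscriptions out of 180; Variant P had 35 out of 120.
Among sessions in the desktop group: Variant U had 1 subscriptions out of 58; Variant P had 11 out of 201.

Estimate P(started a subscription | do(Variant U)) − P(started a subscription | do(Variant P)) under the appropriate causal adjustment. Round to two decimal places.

-0.14

The stratified and pooled comparisons disagree (Variant P wins within each device type; Variant U wins overall), so the answer turns on the causal role of device type.
Nothing the variant does changes device type; the imbalance is an allocation artefact. With device type also predicting the outcome, the pooled figure is confounded, and the within-stratum comparison is the causal one.
Adjusting over the population distribution of device type: 0.379·(0.305−0.564) + 0.333·(0.200−0.292) + 0.288·(0.017−0.055) = -0.140.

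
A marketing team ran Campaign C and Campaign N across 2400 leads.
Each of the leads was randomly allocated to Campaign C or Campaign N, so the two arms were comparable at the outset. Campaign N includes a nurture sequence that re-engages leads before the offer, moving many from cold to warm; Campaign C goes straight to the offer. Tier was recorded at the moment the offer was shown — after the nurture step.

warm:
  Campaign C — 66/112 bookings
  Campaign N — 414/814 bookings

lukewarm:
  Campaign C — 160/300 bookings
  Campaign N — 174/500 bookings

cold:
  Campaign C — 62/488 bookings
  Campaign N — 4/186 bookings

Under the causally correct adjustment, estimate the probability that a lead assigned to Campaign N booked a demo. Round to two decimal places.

Because the campaign influences engagement tier, engagement tier is a post-treatment mediator, not a confounder. Stratifying on it would bias the estimate; the causal effect is the crude pooled difference.
So P(outcome | do(Campaign N)) is just the pooled rate for Campaign N: 592/1500 = 0.395.

0.39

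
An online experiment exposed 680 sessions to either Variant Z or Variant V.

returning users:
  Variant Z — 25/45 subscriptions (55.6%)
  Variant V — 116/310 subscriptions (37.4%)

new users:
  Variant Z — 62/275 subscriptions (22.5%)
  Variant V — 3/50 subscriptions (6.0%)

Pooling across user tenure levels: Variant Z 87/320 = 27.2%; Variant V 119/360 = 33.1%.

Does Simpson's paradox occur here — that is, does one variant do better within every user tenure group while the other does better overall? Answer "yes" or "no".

yes

Within each user tenure level (returning users 55.6% vs 37.4%; new users 22.5% vs 6.0%), Variant Z has the higher rate every time. Pooled: 27.2% vs 33.1% — Variant V has the higher rate overall. The two comparisons disagree.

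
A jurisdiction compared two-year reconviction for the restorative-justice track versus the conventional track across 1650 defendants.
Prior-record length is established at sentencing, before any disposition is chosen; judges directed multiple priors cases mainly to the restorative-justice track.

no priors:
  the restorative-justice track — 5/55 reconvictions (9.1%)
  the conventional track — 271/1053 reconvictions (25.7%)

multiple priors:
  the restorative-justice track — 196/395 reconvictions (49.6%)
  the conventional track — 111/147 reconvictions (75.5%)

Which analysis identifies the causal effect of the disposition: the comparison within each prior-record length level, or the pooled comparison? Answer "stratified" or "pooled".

stratified

Within every prior-record length level the restorative-justice track has the lower rate, yet pooled the conventional track does — Simpson's reversal.
Here prior-record length is a common cause — it drives both which disposition a case falls under and the outcome. The crude comparison mixes populations; the stratum-specific rates are the causally relevant ones.
Within each level — no priors: 9.1% vs 25.7%; multiple priors: 49.6% vs 75.5% — the restorative-justice track is lower every time.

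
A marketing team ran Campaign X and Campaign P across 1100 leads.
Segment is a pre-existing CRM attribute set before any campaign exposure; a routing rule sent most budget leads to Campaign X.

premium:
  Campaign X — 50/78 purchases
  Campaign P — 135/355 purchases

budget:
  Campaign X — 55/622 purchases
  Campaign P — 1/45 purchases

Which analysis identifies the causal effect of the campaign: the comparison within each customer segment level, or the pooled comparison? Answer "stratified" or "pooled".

stratified

Since customer segment is a pre-existing factor (not a product of the campaign) and it affects the outcome on its own, it is a confounder. The stratified rates, not the pooled rate, identify the causal effect.
Within each level — premium: 64.1% vs 38.0%; budget: 8.8% vs 2.2% — Campaign X is higher every time.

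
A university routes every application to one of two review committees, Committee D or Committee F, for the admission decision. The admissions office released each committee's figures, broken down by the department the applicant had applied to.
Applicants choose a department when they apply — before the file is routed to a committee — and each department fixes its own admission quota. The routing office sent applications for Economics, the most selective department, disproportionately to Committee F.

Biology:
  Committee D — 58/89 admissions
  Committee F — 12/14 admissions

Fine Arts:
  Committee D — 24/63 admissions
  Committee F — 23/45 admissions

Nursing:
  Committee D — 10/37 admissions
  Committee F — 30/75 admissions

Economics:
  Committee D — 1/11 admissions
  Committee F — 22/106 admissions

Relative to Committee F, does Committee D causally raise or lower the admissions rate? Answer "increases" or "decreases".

decreases

The department-specific comparison favours Committee F throughout, but the pooled figures favour Committee D. The question is whether to condition on department.
Here department is a common cause — it drives both which review committee a case falls under and the outcome. The crude comparison mixes populations; the stratum-specific rates are the causally relevant ones.
Within each level — Biology: 65.2% vs 85.7%; Fine Arts: 38.1% vs 51.1%; Nursing: 27.0% vs 40.0%; Economics: 9.1% vs 20.8% — Committee F is higher every time.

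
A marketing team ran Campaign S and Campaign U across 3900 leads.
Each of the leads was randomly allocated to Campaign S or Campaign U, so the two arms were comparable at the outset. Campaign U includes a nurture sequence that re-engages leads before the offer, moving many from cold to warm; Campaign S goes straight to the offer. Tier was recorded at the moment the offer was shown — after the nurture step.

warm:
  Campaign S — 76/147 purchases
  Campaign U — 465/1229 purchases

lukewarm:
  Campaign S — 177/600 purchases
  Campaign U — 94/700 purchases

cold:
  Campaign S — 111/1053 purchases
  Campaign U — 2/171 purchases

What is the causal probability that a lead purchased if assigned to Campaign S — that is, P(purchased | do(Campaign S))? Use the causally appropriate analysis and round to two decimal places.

The engagement tier-specific comparison favours Campaign S throughout, but the pooled figures favour Campaign U. The question is whether to condition on engagement tier.
Stratifying would compare campaigns among leads the campaigns themselves sorted into engagement tier groups — a form of selection on an intermediate. The unconditioned pooled rates give the total causal effect.
So P(outcome | do(Campaign S)) is just the pooled rate for Campaign S: 364/1800 = 0.202.

0.20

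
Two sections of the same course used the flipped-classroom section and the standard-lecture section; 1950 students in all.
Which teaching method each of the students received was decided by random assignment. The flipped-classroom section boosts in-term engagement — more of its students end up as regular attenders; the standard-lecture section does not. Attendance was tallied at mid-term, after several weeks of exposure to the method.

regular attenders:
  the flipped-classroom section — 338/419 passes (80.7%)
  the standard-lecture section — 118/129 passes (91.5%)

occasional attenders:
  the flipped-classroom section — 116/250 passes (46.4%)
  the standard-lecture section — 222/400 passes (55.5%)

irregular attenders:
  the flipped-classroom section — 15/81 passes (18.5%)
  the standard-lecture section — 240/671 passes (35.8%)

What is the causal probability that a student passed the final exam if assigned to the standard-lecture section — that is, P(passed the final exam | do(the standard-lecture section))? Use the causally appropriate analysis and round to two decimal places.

Stratifying would compare teaching methods among students the teaching methods themselves sorted into mid-term attendance groups — a form of selection on an intermediate. The unconditioned pooled rates give the total causal effect.
So P(outcome | do(the standard-lecture section)) is just the pooled rate for the standard-lecture section: 580/1200 = 0.483.

0.48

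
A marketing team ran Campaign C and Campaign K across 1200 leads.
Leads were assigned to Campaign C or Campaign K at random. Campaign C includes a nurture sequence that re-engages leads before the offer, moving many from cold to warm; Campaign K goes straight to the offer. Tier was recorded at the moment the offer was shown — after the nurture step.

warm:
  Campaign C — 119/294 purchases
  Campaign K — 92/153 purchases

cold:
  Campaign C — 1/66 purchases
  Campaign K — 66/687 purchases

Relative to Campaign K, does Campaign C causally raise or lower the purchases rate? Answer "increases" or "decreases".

Campaign K is higher inside every engagement tier stratum but Campaign C is higher in aggregate. Whether to stratify depends on how engagement tier relates to the campaign.
Engagement tier is recorded after the campaign and is itself shifted by it — it sits on the causal path from campaign to outcome. Conditioning on a mediator would strip out part of the effect we want; the pooled comparison gives the total causal effect.
Pooled: Campaign C 33.3% vs Campaign K 18.8%; Campaign C is higher overall.

increases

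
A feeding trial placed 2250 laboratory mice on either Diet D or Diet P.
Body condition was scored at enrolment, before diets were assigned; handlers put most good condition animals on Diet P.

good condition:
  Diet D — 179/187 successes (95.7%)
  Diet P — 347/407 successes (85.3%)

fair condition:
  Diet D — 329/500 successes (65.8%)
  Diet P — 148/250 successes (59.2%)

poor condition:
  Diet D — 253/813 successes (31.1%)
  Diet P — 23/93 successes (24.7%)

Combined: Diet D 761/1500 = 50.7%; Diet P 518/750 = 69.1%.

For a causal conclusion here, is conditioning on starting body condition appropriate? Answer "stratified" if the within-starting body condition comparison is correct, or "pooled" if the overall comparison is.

stratified

The stratified and pooled comparisons disagree (Diet D wins within each starting body condition; Diet P wins overall), so the answer turns on the causal role of starting body condition.
Since starting body condition is a pre-existing factor (not a product of the diet) and it affects the outcome on its own, it is a confounder. The stratified rates, not the pooled rate, identify the causal effect.
Within each level — good condition: 95.7% vs 85.3%; fair condition: 65.8% vs 59.2%; poor condition: 31.1% vs 24.7% — Diet D is higher every time.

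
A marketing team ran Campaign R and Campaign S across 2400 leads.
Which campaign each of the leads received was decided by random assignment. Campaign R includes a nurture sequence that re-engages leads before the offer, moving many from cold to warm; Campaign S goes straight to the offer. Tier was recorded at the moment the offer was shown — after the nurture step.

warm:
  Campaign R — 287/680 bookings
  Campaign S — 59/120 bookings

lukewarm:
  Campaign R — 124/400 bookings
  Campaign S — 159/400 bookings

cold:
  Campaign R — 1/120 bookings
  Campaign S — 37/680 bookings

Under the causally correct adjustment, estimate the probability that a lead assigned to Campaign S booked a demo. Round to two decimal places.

0.21

Engagement tier is recorded after the campaign and is itself shifted by it — it sits on the causal path from campaign to outcome. Conditioning on a mediator would strip out part of the effect we want; the pooled comparison gives the total causal effect.
So P(outcome | do(Campaign S)) is just the pooled rate for Campaign S: 255/1200 = 0.212.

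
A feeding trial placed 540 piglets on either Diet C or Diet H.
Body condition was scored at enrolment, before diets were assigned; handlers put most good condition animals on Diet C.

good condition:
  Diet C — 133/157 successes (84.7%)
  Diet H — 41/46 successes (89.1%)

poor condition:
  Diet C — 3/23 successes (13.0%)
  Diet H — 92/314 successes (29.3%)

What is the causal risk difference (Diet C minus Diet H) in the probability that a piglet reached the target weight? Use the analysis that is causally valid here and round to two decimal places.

-0.12

Starting body condition satisfies the back-door criterion: it is not a descendant of the diet, and it blocks the spurious path from diet to outcome. Adjusting for it (i.e., using the within-starting body condition rates) gives the causal effect.
Adjusting over the population distribution of starting body condition: 0.376·(0.847−0.891) + 0.624·(0.130−0.293) = -0.118.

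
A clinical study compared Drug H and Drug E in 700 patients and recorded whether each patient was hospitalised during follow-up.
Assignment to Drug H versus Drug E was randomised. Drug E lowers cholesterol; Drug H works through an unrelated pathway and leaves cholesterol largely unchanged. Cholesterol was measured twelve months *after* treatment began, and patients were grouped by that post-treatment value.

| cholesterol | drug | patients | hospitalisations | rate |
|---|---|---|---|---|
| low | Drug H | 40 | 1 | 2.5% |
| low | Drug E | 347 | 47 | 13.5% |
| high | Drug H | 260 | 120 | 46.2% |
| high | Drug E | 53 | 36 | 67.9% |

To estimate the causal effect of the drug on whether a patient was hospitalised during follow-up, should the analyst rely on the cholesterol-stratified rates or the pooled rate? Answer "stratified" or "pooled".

pooled

The stratified and pooled comparisons disagree (Drug H wins within each cholesterol; Drug E wins overall), so the answer turns on the causal role of cholesterol.
Cholesterol is downstream of the drug. One should not condition on a consequence of treatment, so the overall rates are the right comparison.
Pooled: Drug H 40.3% vs Drug E 20.8%; Drug E is lower overall.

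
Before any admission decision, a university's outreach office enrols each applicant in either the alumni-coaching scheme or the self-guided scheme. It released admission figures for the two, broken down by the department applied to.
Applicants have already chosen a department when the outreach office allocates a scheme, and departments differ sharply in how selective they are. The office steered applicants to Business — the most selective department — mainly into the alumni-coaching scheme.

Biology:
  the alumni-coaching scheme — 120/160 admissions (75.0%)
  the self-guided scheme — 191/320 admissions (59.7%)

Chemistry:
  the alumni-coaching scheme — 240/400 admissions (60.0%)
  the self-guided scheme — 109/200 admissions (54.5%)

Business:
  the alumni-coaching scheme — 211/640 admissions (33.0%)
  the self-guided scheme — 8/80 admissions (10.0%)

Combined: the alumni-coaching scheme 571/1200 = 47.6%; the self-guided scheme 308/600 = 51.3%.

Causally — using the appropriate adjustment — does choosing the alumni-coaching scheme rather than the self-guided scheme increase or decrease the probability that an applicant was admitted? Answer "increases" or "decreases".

The department-specific comparison favours the alumni-coaching scheme throughout, but the pooled figures favour the self-guided scheme. The question is whether to condition on department.
Since department is a pre-existing factor (not a product of the outreach scheme) and it affects the outcome on its own, it is a confounder. The stratified rates, not the pooled rate, identify the causal effect.
Within each level — Biology: 75.0% vs 59.7%; Chemistry: 60.0% vs 54.5%; Business: 33.0% vs 10.0% — the alumni-coaching scheme is higher every time.

increases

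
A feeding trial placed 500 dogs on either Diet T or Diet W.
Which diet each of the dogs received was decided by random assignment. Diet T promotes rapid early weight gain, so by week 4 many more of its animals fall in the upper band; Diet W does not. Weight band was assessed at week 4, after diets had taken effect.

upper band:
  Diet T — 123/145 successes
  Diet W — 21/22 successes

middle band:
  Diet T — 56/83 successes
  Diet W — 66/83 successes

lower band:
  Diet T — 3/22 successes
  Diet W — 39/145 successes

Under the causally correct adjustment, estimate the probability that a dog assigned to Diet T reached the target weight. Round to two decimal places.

The distribution of week-4 weight band is itself part of what the diet does — it is an intermediate outcome. Holding it fixed would remove that part of the effect; the total effect is the pooled difference.
So P(outcome | do(Diet T)) is just the pooled rate for Diet T: 182/250 = 0.728.

0.73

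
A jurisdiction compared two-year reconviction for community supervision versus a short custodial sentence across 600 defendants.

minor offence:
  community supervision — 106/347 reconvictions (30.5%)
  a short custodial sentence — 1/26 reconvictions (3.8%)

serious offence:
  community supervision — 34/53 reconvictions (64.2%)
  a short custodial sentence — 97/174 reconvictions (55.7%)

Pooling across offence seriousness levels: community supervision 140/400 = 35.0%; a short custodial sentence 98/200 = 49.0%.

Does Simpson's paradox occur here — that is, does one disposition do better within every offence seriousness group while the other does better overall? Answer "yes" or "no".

Within each offence seriousness level (minor offence 30.5% vs 3.8%; serious offence 64.2% vs 55.7%), a short custodial sentence has the lower rate every time. Pooled: 35.0% vs 49.0% — community supervision has the lower rate overall. The two comparisons disagree.

yes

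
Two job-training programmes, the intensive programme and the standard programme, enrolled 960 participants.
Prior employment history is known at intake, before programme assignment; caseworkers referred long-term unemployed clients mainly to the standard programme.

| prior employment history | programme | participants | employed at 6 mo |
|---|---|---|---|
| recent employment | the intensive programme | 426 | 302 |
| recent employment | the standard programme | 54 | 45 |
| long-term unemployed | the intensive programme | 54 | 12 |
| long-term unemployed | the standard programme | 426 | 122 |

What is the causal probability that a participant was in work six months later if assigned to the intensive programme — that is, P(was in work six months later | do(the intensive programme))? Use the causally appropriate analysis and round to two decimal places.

The prior employment history-specific comparison favours the standard programme throughout, but the pooled figures favour the intensive programme. The question is whether to condition on prior employment history.
Since prior employment history is a pre-existing factor (not a product of the programme) and it affects the outcome on its own, it is a confounder. The stratified rates, not the pooled rate, identify the causal effect.
Standardising the intensive programme to the population prior employment history mix: 0.500·302/426 + 0.500·12/54 = 0.466.

0.47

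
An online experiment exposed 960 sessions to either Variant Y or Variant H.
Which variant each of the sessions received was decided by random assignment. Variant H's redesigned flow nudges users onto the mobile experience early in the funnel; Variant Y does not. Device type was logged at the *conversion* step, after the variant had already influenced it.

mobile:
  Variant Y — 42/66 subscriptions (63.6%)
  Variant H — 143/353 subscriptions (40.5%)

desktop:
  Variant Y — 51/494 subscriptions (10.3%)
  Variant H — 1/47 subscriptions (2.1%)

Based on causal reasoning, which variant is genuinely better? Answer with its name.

Variant H

Within every device type level Variant Y has the higher rate, yet pooled Variant H does — Simpson's reversal.
Device type here is a post-treatment variable shaped by the variant; conditioning on it would introduce bias rather than remove it. The overall comparison is the causal one.
Pooled: Variant Y 16.6% vs Variant H 36.0%; Variant H is higher overall.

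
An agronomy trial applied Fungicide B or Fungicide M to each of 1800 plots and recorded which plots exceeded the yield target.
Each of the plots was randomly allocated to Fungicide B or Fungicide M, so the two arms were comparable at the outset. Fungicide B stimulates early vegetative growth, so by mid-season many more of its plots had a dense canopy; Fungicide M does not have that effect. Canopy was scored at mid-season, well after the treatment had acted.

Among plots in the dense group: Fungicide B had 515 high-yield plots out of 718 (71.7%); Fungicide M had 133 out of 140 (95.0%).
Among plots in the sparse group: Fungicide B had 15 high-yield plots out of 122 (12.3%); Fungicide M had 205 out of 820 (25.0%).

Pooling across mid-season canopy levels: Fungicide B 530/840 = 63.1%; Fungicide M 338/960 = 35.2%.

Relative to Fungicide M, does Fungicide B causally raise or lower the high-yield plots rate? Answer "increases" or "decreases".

Mid-season canopy is downstream of the fungicide. One should not condition on a consequence of treatment, so the overall rates are the right comparison.
Pooled: Fungicide B 63.1% vs Fungicide M 35.2%; Fungicide B is higher overall.

increases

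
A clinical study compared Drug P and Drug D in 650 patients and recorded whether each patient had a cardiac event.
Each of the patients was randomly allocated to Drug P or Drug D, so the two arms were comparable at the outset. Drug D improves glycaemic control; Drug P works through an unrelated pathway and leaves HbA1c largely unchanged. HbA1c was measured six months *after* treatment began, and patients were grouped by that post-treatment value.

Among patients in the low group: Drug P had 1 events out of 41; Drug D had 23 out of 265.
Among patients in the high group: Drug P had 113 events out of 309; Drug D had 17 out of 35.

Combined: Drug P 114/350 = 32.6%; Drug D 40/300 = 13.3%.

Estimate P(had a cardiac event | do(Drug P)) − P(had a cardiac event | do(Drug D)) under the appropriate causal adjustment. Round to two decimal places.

Drug P is lower inside every HbA1c stratum but Drug D is lower in aggregate. Whether to stratify depends on how HbA1c relates to the drug.
The distribution of HbA1c is itself part of what the drug does — it is an intermediate outcome. Holding it fixed would remove that part of the effect; the total effect is the pooled difference.
The causal difference is the pooled difference: 0.326 − 0.133 = +0.192.

+0.19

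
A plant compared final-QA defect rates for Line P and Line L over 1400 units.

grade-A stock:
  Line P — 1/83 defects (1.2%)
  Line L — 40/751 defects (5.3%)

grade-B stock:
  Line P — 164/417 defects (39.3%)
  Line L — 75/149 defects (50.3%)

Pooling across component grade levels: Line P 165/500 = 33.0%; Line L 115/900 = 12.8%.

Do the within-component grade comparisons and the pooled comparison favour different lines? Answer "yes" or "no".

Within each component grade level (grade-A stock 1.2% vs 5.3%; grade-B stock 39.3% vs 50.3%), Line P has the lower rate every time. Pooled: 33.0% vs 12.8% — Line L has the lower rate overall. The two comparisons disagree.

yes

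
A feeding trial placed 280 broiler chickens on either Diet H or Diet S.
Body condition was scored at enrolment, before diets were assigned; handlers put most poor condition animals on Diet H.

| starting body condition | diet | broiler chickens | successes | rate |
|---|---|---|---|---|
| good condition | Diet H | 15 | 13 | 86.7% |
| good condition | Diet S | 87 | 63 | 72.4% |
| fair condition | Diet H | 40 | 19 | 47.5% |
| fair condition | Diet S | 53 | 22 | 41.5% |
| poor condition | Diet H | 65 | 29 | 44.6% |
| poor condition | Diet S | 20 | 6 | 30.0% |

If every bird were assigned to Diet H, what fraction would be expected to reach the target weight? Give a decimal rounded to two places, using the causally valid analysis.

0.61

Within every starting body condition level Diet H has the higher rate, yet pooled Diet S does — Simpson's reversal.
Starting body condition is set before the diet has any effect — it is not caused by the diet — and it independently drives the outcome. That makes it a confounder, so the causal comparison is within starting body condition levels.
Standardising Diet H to the population starting body condition mix: 0.364·13/15 + 0.332·19/40 + 0.304·29/65 = 0.609.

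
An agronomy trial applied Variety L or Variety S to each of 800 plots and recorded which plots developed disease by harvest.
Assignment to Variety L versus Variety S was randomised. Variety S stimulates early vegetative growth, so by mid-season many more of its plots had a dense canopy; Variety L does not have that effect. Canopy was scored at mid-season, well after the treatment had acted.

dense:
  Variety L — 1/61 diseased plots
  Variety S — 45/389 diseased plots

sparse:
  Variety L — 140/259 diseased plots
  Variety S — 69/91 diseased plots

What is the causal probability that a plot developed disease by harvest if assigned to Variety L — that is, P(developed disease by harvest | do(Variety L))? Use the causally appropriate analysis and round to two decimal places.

0.44

Mid-season canopy here is a post-treatment variable shaped by the variety; conditioning on it would introduce bias rather than remove it. The overall comparison is the causal one.
So P(outcome | do(Variety L)) is just the pooled rate for Variety L: 141/320 = 0.441.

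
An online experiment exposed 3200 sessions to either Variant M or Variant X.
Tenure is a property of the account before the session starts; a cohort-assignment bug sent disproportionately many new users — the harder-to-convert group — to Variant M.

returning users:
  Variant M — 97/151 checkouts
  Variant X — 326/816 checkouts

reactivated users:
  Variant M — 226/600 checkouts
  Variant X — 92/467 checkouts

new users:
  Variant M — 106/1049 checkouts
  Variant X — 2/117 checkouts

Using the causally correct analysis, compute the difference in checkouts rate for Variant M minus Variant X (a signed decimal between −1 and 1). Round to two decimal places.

+0.16

Within every user tenure level Variant M has the higher rate, yet pooled Variant X does — Simpson's reversal.
Here user tenure is a common cause — it drives both which variant a case falls under and the outcome. The crude comparison mixes populations; the stratum-specific rates are the causally relevant ones.
Adjusting over the population distribution of user tenure: 0.302·(0.642−0.400) + 0.333·(0.377−0.197) + 0.364·(0.101−0.017) = +0.164.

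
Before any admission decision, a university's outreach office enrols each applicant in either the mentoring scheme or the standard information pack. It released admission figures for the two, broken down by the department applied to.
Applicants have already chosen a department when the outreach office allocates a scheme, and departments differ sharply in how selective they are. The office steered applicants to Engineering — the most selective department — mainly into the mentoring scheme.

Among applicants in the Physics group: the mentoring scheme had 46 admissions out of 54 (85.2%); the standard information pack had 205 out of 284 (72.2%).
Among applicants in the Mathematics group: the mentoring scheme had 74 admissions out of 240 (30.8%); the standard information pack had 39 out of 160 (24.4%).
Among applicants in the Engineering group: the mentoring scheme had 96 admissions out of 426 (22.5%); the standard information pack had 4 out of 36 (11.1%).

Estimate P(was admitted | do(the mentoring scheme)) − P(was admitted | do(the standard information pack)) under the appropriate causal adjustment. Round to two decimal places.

+0.10

The department-specific comparison favours the mentoring scheme throughout, but the pooled figures favour the standard information pack. The question is whether to condition on department.
Department satisfies the back-door criterion: it is not a descendant of the outreach scheme, and it blocks the spurious path from outreach scheme to outcome. Adjusting for it (i.e., using the within-department rates) gives the causal effect.
Adjusting over the population distribution of department: 0.282·(0.852−0.722) + 0.333·(0.308−0.244) + 0.385·(0.225−0.111) = +0.102.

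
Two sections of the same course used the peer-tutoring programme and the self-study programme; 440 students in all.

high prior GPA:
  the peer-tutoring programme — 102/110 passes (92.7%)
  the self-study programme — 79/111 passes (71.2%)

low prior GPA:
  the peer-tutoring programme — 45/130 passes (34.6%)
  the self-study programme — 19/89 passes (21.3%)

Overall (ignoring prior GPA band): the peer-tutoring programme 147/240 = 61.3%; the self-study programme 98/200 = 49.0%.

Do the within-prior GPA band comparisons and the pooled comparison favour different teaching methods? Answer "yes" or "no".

Within each prior GPA band level (high prior GPA 92.7% vs 71.2%; low prior GPA 34.6% vs 21.3%), the peer-tutoring programme has the higher rate every time. Pooled: 61.3% vs 49.0% — the peer-tutoring programme has the higher rate overall. They agree.

no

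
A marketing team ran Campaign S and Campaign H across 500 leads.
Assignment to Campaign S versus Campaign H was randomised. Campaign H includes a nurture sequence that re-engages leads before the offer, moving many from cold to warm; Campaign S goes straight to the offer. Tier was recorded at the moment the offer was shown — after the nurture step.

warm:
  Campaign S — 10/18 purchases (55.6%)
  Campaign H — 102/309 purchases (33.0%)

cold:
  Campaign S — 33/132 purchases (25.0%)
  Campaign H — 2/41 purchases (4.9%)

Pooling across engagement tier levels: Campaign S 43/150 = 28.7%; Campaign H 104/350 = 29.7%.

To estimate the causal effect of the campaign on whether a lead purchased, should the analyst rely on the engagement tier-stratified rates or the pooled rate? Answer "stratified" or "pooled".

pooled

Within every engagement tier level Campaign S has the higher rate, yet pooled Campaign H does — Simpson's reversal.
Engagement tier here is a post-treatment variable shaped by the campaign; conditioning on it would introduce bias rather than remove it. The overall comparison is the causal one.
Pooled: Campaign S 28.7% vs Campaign H 29.7%; Campaign H is higher overall.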